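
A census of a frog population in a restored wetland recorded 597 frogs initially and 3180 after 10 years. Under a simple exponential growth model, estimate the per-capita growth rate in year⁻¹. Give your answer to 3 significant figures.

From N(t) = N₀·e^(rt): e^(r·10) = 3180/597 = 5.3266.
r·10 = ln(5.3266) = 1.6727, so r = 1.6727/10 = 0.16727.

0.167 per year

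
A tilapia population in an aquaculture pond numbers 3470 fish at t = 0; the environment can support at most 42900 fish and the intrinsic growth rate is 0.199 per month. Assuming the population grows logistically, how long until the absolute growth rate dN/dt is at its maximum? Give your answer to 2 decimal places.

Logistic growth is fastest at N = K/2 = 21450.
A = (K − N₀)/N₀ = 11.363. Set K/(1 + A·e^(−rt)) = K/2 → A·e^(−rt) = 1.
e^(−0.199t) = 1/11.363 = 0.0880041, so t = ln(11.363)/0.199 = 2.4304/0.199 = 12.213.

12.21 months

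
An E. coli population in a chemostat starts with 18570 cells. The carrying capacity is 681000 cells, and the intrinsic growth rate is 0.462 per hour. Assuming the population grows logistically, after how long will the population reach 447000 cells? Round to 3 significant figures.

A = (K − N₀)/N₀ = (681000 − 18570)/18570 = 35.672.
Solve 681000/(1 + 35.672·e^(−0.462t)) = 447000: 1 + 35.672·e^(−0.462t) = 1.5235, so e^(−0.462t) = 0.0146751.
−0.462·t = ln(0.0146751) = -4.2216, so t = 4.2216/0.462 = 9.1377.

9.14 hours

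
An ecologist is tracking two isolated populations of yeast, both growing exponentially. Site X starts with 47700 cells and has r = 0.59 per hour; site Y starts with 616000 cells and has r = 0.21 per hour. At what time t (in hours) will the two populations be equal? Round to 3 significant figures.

6.73 hours

Set 47700·e^(0.59t) = 616000·e^(0.21t).
e^((0.59 − 0.21)t) = 616000/47700 → e^(0.38·t) = 12.914.
0.38·t = ln(12.914) = 2.5583, so t = 2.5583/0.38 = 6.7324.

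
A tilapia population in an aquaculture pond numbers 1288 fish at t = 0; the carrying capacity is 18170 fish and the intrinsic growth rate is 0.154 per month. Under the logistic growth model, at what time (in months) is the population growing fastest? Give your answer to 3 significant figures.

16.7 months

Logistic growth is fastest at N = K/2 = 9085.
A = (K − N₀)/N₀ = 13.107. Set K/(1 + A·e^(−rt)) = K/2 → A·e^(−rt) = 1.
e^(−0.154t) = 1/13.107 = 0.0762943, so t = ln(13.107)/0.154 = 2.5732/0.154 = 16.709.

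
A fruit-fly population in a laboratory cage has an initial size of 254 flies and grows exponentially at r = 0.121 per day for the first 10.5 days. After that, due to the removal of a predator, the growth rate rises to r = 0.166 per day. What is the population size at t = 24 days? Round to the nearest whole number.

8509 flies

Phase 1: N(10.5) = 254·e^(0.121×10.5) = 254·e^1.27 = 904.909.
Phase 2 runs for 24 − 10.5 = 13.5 days at r = 0.166.
N(24) = 904.909·e^(0.166×13.5) = 904.909·e^2.241 = 8508.61.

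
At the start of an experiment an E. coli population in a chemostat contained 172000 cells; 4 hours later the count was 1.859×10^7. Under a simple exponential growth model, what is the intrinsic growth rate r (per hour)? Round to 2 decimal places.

1.17 per hour

From N(t) = N₀·e^(rt): e^(r·4) = 1.859×10^7/172000 = 108.08.
r·4 = ln(108.08) = 4.6829, so r = 4.6829/4 = 1.1707.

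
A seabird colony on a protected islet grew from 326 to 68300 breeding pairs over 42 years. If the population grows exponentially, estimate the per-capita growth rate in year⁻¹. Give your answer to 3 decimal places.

0.127 per year

From N(t) = N₀·e^(rt): e^(r·42) = 68300/326 = 209.51.
r·42 = ln(209.51) = 5.3448, so r = 5.3448/42 = 0.12726.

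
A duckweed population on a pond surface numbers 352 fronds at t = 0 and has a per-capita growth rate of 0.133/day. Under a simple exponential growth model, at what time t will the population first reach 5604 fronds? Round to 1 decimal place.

Set N₀·e^(rt) = 5604: e^(0.133·t) = 5604/352 = 15.92.
0.133·t = ln(15.92) = 2.7676, so t = 2.7676/0.133 = 20.809.

20.8 days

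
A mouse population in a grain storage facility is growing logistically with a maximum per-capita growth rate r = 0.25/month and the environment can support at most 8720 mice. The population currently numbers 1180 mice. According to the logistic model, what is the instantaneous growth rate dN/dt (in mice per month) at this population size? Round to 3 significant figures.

dN/dt = rN(1 − N/K) = 0.25 × 1180 × (1 − 1180/8720).
1 − 1180/8720 = 0.86468; dN/dt = 0.25 × 1180 × 0.86468 = 255.08.

255 mice per month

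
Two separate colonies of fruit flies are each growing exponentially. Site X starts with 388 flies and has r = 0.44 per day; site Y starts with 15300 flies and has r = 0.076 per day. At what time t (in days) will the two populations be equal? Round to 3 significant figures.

Set 388·e^(0.44t) = 15300·e^(0.076t).
e^((0.44 − 0.076)t) = 15300/388 → e^(0.364·t) = 39.433.
0.364·t = ln(39.433) = 3.6746, so t = 3.6746/0.364 = 10.095.

10.1 days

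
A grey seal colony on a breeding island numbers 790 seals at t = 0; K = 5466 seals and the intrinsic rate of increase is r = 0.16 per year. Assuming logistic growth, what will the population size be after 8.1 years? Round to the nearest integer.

2087 seals

A = (K − N₀)/N₀ = (5466 − 790)/790 = 5.919.
N(t) = K/(1 + A·e^(−rt)) = 5466/(1 + 5.919×e^(−0.16×8.1)).
e^(−1.296) = 0.27362; denominator = 1 + 5.919×0.27362 = 2.6196.
N = 5466/2.6196 = 2086.6.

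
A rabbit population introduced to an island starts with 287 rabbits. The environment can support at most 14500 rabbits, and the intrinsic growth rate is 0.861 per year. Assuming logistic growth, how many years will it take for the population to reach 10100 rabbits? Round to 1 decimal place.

A = (K − N₀)/N₀ = (14500 − 287)/287 = 49.523.
Solve 14500/(1 + 49.523·e^(−0.861t)) = 10100: 1 + 49.523·e^(−0.861t) = 1.4356, so e^(−0.861t) = 0.00879686.
−0.861·t = ln(0.00879686) = -4.7334, so t = 4.7334/0.861 = 5.4975.

5.5 years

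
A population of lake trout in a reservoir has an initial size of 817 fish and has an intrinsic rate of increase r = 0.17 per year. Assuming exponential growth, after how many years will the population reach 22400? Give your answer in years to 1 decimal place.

Set N₀·e^(rt) = 22400: e^(0.17·t) = 22400/817 = 27.417.
0.17·t = ln(27.417) = 3.3112, so t = 3.3112/0.17 = 19.478.

19.5 years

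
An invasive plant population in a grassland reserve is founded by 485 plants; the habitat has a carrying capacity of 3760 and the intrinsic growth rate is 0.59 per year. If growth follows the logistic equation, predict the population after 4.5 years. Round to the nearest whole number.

A = (K − N₀)/N₀ = (3760 − 485)/485 = 6.7526.
N(t) = K/(1 + A·e^(−rt)) = 3760/(1 + 6.7526×e^(−0.59×4.5)).
e^(−2.655) = 0.070299; denominator = 1 + 6.7526×0.070299 = 1.4747.
N = 3760/1.4747 = 2549.67.

2550 plants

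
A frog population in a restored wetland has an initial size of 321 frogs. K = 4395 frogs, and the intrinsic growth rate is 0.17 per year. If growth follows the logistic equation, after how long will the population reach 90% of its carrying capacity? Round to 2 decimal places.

A = (K − N₀)/N₀ = (4395 − 321)/321 = 12.692.
Solve 4395/(1 + 12.692·e^(−0.17t)) = 3955.5: 1 + 12.692·e^(−0.17t) = 1.1111, so e^(−0.17t) = 0.0087547.
−0.17·t = ln(0.0087547) = -4.7382, so t = 4.7382/0.17 = 27.872.

27.87 years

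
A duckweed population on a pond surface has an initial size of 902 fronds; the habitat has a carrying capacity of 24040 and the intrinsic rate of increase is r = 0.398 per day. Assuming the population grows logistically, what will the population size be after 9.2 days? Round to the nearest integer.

14490 fronds

A = (K − N₀)/N₀ = (24040 − 902)/902 = 25.652.
N(t) = K/(1 + A·e^(−rt)) = 24040/(1 + 25.652×e^(−0.398×9.2)).
e^(−3.662) = 0.025691; denominator = 1 + 25.652×0.025691 = 1.659.
N = 24040/1.659 = 14490.4.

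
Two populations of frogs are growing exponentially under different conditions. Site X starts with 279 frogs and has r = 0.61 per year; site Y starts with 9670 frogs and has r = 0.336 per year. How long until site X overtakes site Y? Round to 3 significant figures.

12.9 years

Set 279·e^(0.61t) = 9670·e^(0.336t).
e^((0.61 − 0.336)t) = 9670/279 → e^(0.274·t) = 34.659.
0.274·t = ln(34.659) = 3.5456, so t = 3.5456/0.274 = 12.94.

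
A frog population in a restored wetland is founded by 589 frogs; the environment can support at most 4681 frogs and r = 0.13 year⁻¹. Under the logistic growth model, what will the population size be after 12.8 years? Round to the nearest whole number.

2021 frogs

A = (K − N₀)/N₀ = (4681 − 589)/589 = 6.9474.
N(t) = K/(1 + A·e^(−rt)) = 4681/(1 + 6.9474×e^(−0.13×12.8)).
e^(−1.664) = 0.18938; denominator = 1 + 6.9474×0.18938 = 2.3157.
N = 4681/2.3157 = 2021.43.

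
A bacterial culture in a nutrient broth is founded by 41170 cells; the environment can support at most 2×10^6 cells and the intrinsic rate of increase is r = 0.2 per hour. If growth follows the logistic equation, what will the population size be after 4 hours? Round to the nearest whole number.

A = (K − N₀)/N₀ = (2×10^6 − 41170)/41170 = 47.579.
N(t) = K/(1 + A·e^(−rt)) = 2×10^6/(1 + 47.579×e^(−0.2×4)).
e^(−0.8) = 0.44933; denominator = 1 + 47.579×0.44933 = 22.379.
N = 2×10^6/22.379 = 89370.9.

89371 cells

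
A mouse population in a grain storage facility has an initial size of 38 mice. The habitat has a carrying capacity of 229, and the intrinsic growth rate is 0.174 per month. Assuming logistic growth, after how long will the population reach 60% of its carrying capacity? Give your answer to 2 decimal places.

11.61 months

A = (K − N₀)/N₀ = (229 − 38)/38 = 5.0263.
Solve 229/(1 + 5.0263·e^(−0.174t)) = 137.4: 1 + 5.0263·e^(−0.174t) = 1.6667, so e^(−0.174t) = 0.132635.
−0.174·t = ln(0.132635) = -2.0202, so t = 2.0202/0.174 = 11.61.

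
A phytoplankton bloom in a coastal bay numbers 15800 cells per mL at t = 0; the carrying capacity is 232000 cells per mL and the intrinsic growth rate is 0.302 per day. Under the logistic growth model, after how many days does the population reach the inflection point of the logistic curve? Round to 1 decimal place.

Logistic growth is fastest at N = K/2 = 116000.
A = (K − N₀)/N₀ = 13.684. Set K/(1 + A·e^(−rt)) = K/2 → A·e^(−rt) = 1.
e^(−0.302t) = 1/13.684 = 0.0730805, so t = ln(13.684)/0.302 = 2.6162/0.302 = 8.6629.

8.7 days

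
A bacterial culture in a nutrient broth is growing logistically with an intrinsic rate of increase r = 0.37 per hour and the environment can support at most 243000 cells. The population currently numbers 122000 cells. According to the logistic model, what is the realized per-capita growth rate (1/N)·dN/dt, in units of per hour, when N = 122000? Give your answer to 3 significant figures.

(1/N)·dN/dt = r(1 − N/K) = 0.37 × (1 − 122000/243000).
= 0.37 × 0.49794 = 0.18424.

0.184 per hour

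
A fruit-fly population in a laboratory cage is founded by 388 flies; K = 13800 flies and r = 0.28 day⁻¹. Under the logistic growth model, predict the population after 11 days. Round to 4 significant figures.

A = (K − N₀)/N₀ = (13800 − 388)/388 = 34.567.
N(t) = K/(1 + A·e^(−rt)) = 13800/(1 + 34.567×e^(−0.28×11)).
e^(−3.08) = 0.045959; denominator = 1 + 34.567×0.045959 = 2.5887.
N = 13800/2.5887 = 5330.91.

5331 flies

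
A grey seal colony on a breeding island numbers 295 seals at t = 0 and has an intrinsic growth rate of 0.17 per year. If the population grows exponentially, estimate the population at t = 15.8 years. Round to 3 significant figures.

N(t) = N₀·e^(rt) = 295 × e^(0.17×15.8) = 295 × e^2.686.
e^2.686 ≈ 14.673, so N ≈ 295 × 14.673 = 4328.5.

4330 seals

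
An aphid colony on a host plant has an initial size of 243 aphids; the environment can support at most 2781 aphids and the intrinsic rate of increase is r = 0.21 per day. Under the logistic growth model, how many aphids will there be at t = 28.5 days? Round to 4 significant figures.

2710 aphids

A = (K − N₀)/N₀ = (2781 − 243)/243 = 10.444.
N(t) = K/(1 + A·e^(−rt)) = 2781/(1 + 10.444×e^(−0.21×28.5)).
e^(−5.985) = 0.0025162; denominator = 1 + 10.444×0.0025162 = 1.0263.
N = 2781/1.0263 = 2709.79.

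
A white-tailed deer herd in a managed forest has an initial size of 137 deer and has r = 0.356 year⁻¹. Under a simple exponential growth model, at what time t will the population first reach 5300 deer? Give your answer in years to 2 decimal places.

10.27 years

Set N₀·e^(rt) = 5300: e^(0.356·t) = 5300/137 = 38.686.
0.356·t = ln(38.686) = 3.6555, so t = 3.6555/0.356 = 10.268.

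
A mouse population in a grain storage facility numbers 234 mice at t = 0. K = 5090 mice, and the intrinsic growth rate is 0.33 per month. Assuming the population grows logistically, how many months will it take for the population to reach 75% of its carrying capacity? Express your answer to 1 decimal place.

12.5 months

A = (K − N₀)/N₀ = (5090 − 234)/234 = 20.752.
Solve 5090/(1 + 20.752·e^(−0.33t)) = 3817.5: 1 + 20.752·e^(−0.33t) = 1.3333, so e^(−0.33t) = 0.0160626.
−0.33·t = ln(0.0160626) = -4.1313, so t = 4.1313/0.33 = 12.519.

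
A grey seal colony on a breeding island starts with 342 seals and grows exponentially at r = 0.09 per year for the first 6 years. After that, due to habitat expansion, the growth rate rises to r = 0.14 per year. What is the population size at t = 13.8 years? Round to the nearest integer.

Phase 1: N(6) = 342·e^(0.09×6) = 342·e^0.54 = 586.874.
Phase 2 runs for 13.8 − 6 = 7.8 years at r = 0.14.
N(13.8) = 586.874·e^(0.14×7.8) = 586.874·e^1.092 = 1749.02.

1749 seals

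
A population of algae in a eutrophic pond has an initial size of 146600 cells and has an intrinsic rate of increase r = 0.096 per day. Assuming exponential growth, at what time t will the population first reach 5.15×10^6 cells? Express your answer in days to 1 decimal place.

Set N₀·e^(rt) = 5.15×10^6: e^(0.096·t) = 5.15×10^6/146600 = 35.13.
0.096·t = ln(35.13) = 3.559, so t = 3.559/0.096 = 37.073.

37.1 days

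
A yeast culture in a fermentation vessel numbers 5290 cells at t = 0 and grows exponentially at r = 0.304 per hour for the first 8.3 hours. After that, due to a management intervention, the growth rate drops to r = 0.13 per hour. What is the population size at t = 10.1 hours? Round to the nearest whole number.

83347 cells

Phase 1: N(8.3) = 5290·e^(0.304×8.3) = 5290·e^2.523 = 65958.
Phase 2 runs for 10.1 − 8.3 = 1.8 hours at r = 0.13.
N(10.1) = 65958·e^(0.13×1.8) = 65958·e^0.234 = 83347.5.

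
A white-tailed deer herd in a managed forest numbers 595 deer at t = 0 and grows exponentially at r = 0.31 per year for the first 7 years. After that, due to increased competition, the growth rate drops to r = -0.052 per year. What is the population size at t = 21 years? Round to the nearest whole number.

2516 deer

Phase 1: N(7) = 595·e^(0.31×7) = 595·e^2.17 = 5211.18.
Phase 2 runs for 21 − 7 = 14 years at r = -0.052.
N(21) = 5211.18·e^(-0.052×14) = 5211.18·e^-0.728 = 2516.34.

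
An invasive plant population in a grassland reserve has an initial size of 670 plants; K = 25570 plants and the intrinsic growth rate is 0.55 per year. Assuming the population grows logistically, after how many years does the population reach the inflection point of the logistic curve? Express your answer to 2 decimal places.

Logistic growth is fastest at N = K/2 = 12785.
A = (K − N₀)/N₀ = 37.164. Set K/(1 + A·e^(−rt)) = K/2 → A·e^(−rt) = 1.
e^(−0.55t) = 1/37.164 = 0.0269076, so t = ln(37.164)/0.55 = 3.6153/0.55 = 6.5734.

6.57 years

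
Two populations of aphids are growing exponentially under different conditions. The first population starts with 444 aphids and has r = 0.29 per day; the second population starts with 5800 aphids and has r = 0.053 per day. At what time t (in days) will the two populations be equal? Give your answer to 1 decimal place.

Set 444·e^(0.29t) = 5800·e^(0.053t).
e^((0.29 − 0.053)t) = 5800/444 → e^(0.237·t) = 13.063.
0.237·t = ln(13.063) = 2.5698, so t = 2.5698/0.237 = 10.843.

10.8 days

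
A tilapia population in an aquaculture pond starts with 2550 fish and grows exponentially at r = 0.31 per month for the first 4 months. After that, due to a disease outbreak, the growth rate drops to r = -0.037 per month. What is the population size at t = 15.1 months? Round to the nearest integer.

Phase 1: N(4) = 2550·e^(0.31×4) = 2550·e^1.24 = 8811.81.
Phase 2 runs for 15.1 − 4 = 11.1 months at r = -0.037.
N(15.1) = 8811.81·e^(-0.037×11.1) = 8811.81·e^-0.4107 = 5843.87.

5844 fish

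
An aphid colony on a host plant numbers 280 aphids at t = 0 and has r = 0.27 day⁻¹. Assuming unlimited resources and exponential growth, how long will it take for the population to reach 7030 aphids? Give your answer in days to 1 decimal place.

11.9 days

Set N₀·e^(rt) = 7030: e^(0.27·t) = 7030/280 = 25.107.
0.27·t = ln(25.107) = 3.2232, so t = 3.2232/0.27 = 11.938.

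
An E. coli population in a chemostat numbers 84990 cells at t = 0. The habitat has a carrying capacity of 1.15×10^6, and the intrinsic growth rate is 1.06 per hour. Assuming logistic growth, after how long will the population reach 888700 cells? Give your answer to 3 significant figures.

3.54 hours

A = (K − N₀)/N₀ = (1.15×10^6 − 84990)/84990 = 12.531.
Solve 1.15×10^6/(1 + 12.531·e^(−1.06t)) = 888700: 1 + 12.531·e^(−1.06t) = 1.294, so e^(−1.06t) = 0.0234638.
−1.06·t = ln(0.0234638) = -3.7523, so t = 3.7523/1.06 = 3.5399.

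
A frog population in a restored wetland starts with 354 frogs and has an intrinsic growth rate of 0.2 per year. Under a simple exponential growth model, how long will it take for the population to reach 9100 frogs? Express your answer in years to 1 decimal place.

16.2 years

Set N₀·e^(rt) = 9100: e^(0.2·t) = 9100/354 = 25.706.
0.2·t = ln(25.706) = 3.2467, so t = 3.2467/0.2 = 16.234.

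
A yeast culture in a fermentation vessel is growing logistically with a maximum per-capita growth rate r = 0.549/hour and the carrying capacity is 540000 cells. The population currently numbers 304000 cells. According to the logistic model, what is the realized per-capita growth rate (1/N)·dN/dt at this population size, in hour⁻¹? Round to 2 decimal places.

0.24 per hour

(1/N)·dN/dt = r(1 − N/K) = 0.549 × (1 − 304000/540000).
= 0.549 × 0.43704 = 0.23993.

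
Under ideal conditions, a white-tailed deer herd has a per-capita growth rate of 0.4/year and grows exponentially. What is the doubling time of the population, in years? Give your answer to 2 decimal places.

Doubling time t_d = ln(2)/r = 0.6931/0.4 = 1.7329.

1.73 years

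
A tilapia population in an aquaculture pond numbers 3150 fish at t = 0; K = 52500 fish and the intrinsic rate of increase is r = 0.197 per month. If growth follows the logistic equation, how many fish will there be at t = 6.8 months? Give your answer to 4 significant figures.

A = (K − N₀)/N₀ = (52500 − 3150)/3150 = 15.667.
N(t) = K/(1 + A·e^(−rt)) = 52500/(1 + 15.667×e^(−0.197×6.8)).
e^(−1.34) = 0.26195; denominator = 1 + 15.667×0.26195 = 5.1039.
N = 52500/5.1039 = 10286.3.

10290 fish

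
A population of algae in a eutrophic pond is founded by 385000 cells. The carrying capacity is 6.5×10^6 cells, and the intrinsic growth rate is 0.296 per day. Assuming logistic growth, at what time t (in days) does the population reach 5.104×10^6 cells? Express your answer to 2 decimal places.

13.72 days

A = (K − N₀)/N₀ = (6.5×10^6 − 385000)/385000 = 15.883.
Solve 6.5×10^6/(1 + 15.883·e^(−0.296t)) = 5.104×10^6: 1 + 15.883·e^(−0.296t) = 1.2735, so e^(−0.296t) = 0.0172202.
−0.296·t = ln(0.0172202) = -4.0617, so t = 4.0617/0.296 = 13.722.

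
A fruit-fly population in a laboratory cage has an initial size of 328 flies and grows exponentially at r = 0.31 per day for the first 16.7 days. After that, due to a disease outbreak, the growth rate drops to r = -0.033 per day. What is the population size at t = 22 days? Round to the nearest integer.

48782 flies

Phase 1: N(16.7) = 328·e^(0.31×16.7) = 328·e^5.177 = 58105.4.
Phase 2 runs for 22 − 16.7 = 5.3 days at r = -0.033.
N(22) = 58105.4·e^(-0.033×5.3) = 58105.4·e^-0.1749 = 48781.9.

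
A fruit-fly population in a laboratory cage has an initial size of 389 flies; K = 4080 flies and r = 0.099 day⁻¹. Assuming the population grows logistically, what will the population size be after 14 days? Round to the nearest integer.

1210 flies

A = (K − N₀)/N₀ = (4080 − 389)/389 = 9.4884.
N(t) = K/(1 + A·e^(−rt)) = 4080/(1 + 9.4884×e^(−0.099×14)).
e^(−1.386) = 0.25007; denominator = 1 + 9.4884×0.25007 = 3.3728.
N = 4080/3.3728 = 1209.68.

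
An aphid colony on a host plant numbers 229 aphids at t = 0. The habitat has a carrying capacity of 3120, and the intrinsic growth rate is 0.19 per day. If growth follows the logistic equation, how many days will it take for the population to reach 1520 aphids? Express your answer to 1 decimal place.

A = (K − N₀)/N₀ = (3120 − 229)/229 = 12.624.
Solve 3120/(1 + 12.624·e^(−0.19t)) = 1520: 1 + 12.624·e^(−0.19t) = 2.0526, so e^(−0.19t) = 0.0833804.
−0.19·t = ln(0.0833804) = -2.4843, so t = 2.4843/0.19 = 13.075.

13.1 days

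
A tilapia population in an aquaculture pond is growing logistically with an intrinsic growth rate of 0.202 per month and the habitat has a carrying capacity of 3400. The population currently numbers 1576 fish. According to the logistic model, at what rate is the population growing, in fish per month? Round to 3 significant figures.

171 fish per month

dN/dt = rN(1 − N/K) = 0.202 × 1576 × (1 − 1576/3400).
1 − 1576/3400 = 0.53647; dN/dt = 0.202 × 1576 × 0.53647 = 170.79.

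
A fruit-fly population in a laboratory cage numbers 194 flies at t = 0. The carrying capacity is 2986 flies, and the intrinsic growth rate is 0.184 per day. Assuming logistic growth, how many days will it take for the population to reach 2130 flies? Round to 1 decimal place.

A = (K − N₀)/N₀ = (2986 − 194)/194 = 14.392.
Solve 2986/(1 + 14.392·e^(−0.184t)) = 2130: 1 + 14.392·e^(−0.184t) = 1.4019, so e^(−0.184t) = 0.0279242.
−0.184·t = ln(0.0279242) = -3.5783, so t = 3.5783/0.184 = 19.447.

19.4 days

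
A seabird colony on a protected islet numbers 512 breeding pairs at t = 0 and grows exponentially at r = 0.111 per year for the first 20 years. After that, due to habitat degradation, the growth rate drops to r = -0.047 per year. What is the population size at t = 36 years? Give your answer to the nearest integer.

2222 breeding pairs

Phase 1: N(20) = 512·e^(0.111×20) = 512·e^2.22 = 4714.15.
Phase 2 runs for 36 − 20 = 16 years at r = -0.047.
N(36) = 4714.15·e^(-0.047×16) = 4714.15·e^-0.752 = 2222.36.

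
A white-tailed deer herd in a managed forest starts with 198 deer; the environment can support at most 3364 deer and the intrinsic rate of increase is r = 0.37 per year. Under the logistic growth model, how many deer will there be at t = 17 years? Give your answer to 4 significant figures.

3267 deer

A = (K − N₀)/N₀ = (3364 − 198)/198 = 15.99.
N(t) = K/(1 + A·e^(−rt)) = 3364/(1 + 15.99×e^(−0.37×17)).
e^(−6.29) = 0.0018548; denominator = 1 + 15.99×0.0018548 = 1.0297.
N = 3364/1.0297 = 3267.11.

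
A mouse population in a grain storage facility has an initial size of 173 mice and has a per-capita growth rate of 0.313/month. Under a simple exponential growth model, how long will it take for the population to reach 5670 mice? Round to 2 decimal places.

11.15 months

Set N₀·e^(rt) = 5670: e^(0.313·t) = 5670/173 = 32.775.
0.313·t = ln(32.775) = 3.4897, so t = 3.4897/0.313 = 11.149.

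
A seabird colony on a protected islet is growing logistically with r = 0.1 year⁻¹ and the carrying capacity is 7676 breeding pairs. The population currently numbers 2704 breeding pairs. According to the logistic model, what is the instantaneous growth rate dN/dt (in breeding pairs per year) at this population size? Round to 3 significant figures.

175 breeding pairs per year

dN/dt = rN(1 − N/K) = 0.1 × 2704 × (1 − 2704/7676).
1 − 2704/7676 = 0.64773; dN/dt = 0.1 × 2704 × 0.64773 = 175.15.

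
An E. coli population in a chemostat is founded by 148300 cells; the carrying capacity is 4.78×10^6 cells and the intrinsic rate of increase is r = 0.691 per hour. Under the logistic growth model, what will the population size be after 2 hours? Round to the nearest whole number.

A = (K − N₀)/N₀ = (4.78×10^6 − 148300)/148300 = 31.232.
N(t) = K/(1 + A·e^(−rt)) = 4.78×10^6/(1 + 31.232×e^(−0.691×2)).
e^(−1.382) = 0.25108; denominator = 1 + 31.232×0.25108 = 8.8416.
N = 4.78×10^6/8.8416 = 540627.

540627 cells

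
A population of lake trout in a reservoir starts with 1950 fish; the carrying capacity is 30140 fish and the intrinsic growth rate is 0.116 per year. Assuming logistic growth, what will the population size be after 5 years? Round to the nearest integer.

A = (K − N₀)/N₀ = (30140 − 1950)/1950 = 14.456.
N(t) = K/(1 + A·e^(−rt)) = 30140/(1 + 14.456×e^(−0.116×5)).
e^(−0.58) = 0.5599; denominator = 1 + 14.456×0.5599 = 9.0941.
N = 30140/9.0941 = 3314.23.

3314 fish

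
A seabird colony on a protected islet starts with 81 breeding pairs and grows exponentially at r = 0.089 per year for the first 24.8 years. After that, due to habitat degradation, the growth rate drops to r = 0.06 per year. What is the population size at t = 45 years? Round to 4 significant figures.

2474 breeding pairs

Phase 1: N(24.8) = 81·e^(0.089×24.8) = 81·e^2.207 = 736.308.
Phase 2 runs for 45 − 24.8 = 20.2 years at r = 0.06.
N(45) = 736.308·e^(0.06×20.2) = 736.308·e^1.212 = 2474.14.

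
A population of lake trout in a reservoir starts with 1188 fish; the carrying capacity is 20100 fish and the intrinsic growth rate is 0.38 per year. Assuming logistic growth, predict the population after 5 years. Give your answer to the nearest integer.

A = (K − N₀)/N₀ = (20100 − 1188)/1188 = 15.919.
N(t) = K/(1 + A·e^(−rt)) = 20100/(1 + 15.919×e^(−0.38×5)).
e^(−1.9) = 0.14957; denominator = 1 + 15.919×0.14957 = 3.381.
N = 20100/3.381 = 5944.97.

5945 fish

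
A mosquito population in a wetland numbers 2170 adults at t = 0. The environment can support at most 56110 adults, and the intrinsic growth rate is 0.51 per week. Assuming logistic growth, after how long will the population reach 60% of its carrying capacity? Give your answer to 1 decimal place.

7.1 weeks

A = (K − N₀)/N₀ = (56110 − 2170)/2170 = 24.857.
Solve 56110/(1 + 24.857·e^(−0.51t)) = 33666: 1 + 24.857·e^(−0.51t) = 1.6667, so e^(−0.51t) = 0.0268199.
−0.51·t = ln(0.0268199) = -3.6186, so t = 3.6186/0.51 = 7.0953.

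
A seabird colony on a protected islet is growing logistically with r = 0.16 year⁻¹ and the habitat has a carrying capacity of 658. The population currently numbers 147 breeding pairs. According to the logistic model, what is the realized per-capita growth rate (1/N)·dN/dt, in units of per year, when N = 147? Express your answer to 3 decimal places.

(1/N)·dN/dt = r(1 − N/K) = 0.16 × (1 − 147/658).
= 0.16 × 0.7766 = 0.12426.

0.124 per year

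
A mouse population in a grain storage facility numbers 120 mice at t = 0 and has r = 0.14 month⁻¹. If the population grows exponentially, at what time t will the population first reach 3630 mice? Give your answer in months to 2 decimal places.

24.35 months

Set N₀·e^(rt) = 3630: e^(0.14·t) = 3630/120 = 30.25.
0.14·t = ln(30.25) = 3.4095, so t = 3.4095/0.14 = 24.354.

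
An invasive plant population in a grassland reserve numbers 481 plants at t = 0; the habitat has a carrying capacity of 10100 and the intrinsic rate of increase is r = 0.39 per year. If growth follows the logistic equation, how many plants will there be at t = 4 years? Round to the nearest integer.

1941 plants

A = (K − N₀)/N₀ = (10100 − 481)/481 = 19.998.
N(t) = K/(1 + A·e^(−rt)) = 10100/(1 + 19.998×e^(−0.39×4)).
e^(−1.56) = 0.21014; denominator = 1 + 19.998×0.21014 = 5.2023.
N = 10100/5.2023 = 1941.45.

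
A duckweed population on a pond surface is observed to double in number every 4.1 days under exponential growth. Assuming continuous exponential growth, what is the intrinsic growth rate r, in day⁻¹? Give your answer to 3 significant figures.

r = ln(2)/t_d = 0.6931/4.1 = 0.16906.

0.169 per day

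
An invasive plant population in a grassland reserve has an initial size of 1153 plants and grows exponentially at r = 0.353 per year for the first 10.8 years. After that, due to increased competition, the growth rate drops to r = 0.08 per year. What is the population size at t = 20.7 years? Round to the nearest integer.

115211 plants

Phase 1: N(10.8) = 1153·e^(0.353×10.8) = 1153·e^3.812 = 52183.5.
Phase 2 runs for 20.7 − 10.8 = 9.9 years at r = 0.08.
N(20.7) = 52183.5·e^(0.08×9.9) = 52183.5·e^0.792 = 115211.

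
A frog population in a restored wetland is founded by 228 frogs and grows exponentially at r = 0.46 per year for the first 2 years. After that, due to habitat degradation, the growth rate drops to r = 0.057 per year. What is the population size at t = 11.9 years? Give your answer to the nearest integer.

1006 frogs

Phase 1: N(2) = 228·e^(0.46×2) = 228·e^0.92 = 572.118.
Phase 2 runs for 11.9 − 2 = 9.9 years at r = 0.057.
N(11.9) = 572.118·e^(0.057×9.9) = 572.118·e^0.5643 = 1005.91.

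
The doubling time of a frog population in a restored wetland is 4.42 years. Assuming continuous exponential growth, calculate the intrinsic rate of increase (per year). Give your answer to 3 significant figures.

0.157 per year

r = ln(2)/t_d = 0.6931/4.42 = 0.15682.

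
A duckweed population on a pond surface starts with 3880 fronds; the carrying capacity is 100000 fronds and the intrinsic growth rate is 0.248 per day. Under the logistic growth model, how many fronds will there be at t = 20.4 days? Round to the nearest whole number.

A = (K − N₀)/N₀ = (100000 − 3880)/3880 = 24.773.
N(t) = K/(1 + A·e^(−rt)) = 100000/(1 + 24.773×e^(−0.248×20.4)).
e^(−5.059) = 0.0063506; denominator = 1 + 24.773×0.0063506 = 1.1573.
N = 100000/1.1573 = 86406.1.

86406 fronds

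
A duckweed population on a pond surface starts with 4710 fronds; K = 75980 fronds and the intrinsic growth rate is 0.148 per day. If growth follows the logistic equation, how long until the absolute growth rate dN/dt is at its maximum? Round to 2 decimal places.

Logistic growth is fastest at N = K/2 = 37990.
A = (K − N₀)/N₀ = 15.132. Set K/(1 + A·e^(−rt)) = K/2 → A·e^(−rt) = 1.
e^(−0.148t) = 1/15.132 = 0.0660867, so t = ln(15.132)/0.148 = 2.7168/0.148 = 18.357.

18.36 days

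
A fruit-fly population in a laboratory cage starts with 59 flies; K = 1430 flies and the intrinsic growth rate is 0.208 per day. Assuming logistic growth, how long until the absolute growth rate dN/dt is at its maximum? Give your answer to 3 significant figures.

15.1 days

Logistic growth is fastest at N = K/2 = 715.
A = (K − N₀)/N₀ = 23.237. Set K/(1 + A·e^(−rt)) = K/2 → A·e^(−rt) = 1.
e^(−0.208t) = 1/23.237 = 0.0430343, so t = ln(23.237)/0.208 = 3.1458/0.208 = 15.124.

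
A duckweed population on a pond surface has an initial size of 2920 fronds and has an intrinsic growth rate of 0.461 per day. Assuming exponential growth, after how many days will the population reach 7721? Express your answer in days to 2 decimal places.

2.11 days

Set N₀·e^(rt) = 7721: e^(0.461·t) = 7721/2920 = 2.6442.
0.461·t = ln(2.6442) = 0.97236, so t = 0.97236/0.461 = 2.1092.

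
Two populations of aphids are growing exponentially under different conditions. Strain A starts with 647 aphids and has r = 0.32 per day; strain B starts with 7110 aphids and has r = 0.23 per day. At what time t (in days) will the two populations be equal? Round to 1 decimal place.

26.6 days

Set 647·e^(0.32t) = 7110·e^(0.23t).
e^((0.32 − 0.23)t) = 7110/647 → e^(0.09·t) = 10.989.
0.09·t = ln(10.989) = 2.3969, so t = 2.3969/0.09 = 26.632.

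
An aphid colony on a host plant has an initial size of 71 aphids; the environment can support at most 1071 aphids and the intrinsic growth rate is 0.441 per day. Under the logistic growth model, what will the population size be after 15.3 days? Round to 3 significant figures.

1050 aphids

A = (K − N₀)/N₀ = (1071 − 71)/71 = 14.085.
N(t) = K/(1 + A·e^(−rt)) = 1071/(1 + 14.085×e^(−0.441×15.3)).
e^(−6.747) = 0.001174; denominator = 1 + 14.085×0.001174 = 1.0165.
N = 1071/1.0165 = 1053.58.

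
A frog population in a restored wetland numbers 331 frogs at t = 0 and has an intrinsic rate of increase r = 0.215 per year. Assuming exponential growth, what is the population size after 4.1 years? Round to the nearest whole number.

799 frogs

N(t) = N₀·e^(rt) = 331 × e^(0.215×4.1) = 331 × e^0.8815.
e^0.8815 ≈ 2.4145, so N ≈ 331 × 2.4145 = 799.206.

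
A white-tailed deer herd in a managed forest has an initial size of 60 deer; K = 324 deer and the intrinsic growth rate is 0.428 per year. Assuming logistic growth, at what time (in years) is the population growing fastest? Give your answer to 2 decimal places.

3.46 years

Logistic growth is fastest at N = K/2 = 162.
A = (K − N₀)/N₀ = 4.4. Set K/(1 + A·e^(−rt)) = K/2 → A·e^(−rt) = 1.
e^(−0.428t) = 1/4.4 = 0.227273, so t = ln(4.4)/0.428 = 1.4816/0.428 = 3.4617.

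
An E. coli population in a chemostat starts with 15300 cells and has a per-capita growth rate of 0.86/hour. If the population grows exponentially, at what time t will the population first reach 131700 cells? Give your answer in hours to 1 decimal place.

2.5 hours

Set N₀·e^(rt) = 131700: e^(0.86·t) = 131700/15300 = 8.6078.
0.86·t = ln(8.6078) = 2.1527, so t = 2.1527/0.86 = 2.5031.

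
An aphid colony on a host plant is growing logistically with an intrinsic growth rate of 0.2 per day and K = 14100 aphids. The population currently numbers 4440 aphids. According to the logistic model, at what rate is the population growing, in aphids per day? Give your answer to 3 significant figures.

dN/dt = rN(1 − N/K) = 0.2 × 4440 × (1 − 4440/14100).
1 − 4440/14100 = 0.68511; dN/dt = 0.2 × 4440 × 0.68511 = 608.37.

608 aphids per day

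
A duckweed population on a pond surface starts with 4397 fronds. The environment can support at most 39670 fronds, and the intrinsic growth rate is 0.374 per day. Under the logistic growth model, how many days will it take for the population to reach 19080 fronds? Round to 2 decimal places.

A = (K − N₀)/N₀ = (39670 − 4397)/4397 = 8.0221.
Solve 39670/(1 + 8.0221·e^(−0.374t)) = 19080: 1 + 8.0221·e^(−0.374t) = 2.0791, so e^(−0.374t) = 0.134522.
−0.374·t = ln(0.134522) = -2.006, so t = 2.006/0.374 = 5.3637.

5.36 days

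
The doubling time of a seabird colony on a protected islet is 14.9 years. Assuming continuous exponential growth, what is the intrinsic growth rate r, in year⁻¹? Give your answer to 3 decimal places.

r = ln(2)/t_d = 0.6931/14.9 = 0.04652.

0.047 per year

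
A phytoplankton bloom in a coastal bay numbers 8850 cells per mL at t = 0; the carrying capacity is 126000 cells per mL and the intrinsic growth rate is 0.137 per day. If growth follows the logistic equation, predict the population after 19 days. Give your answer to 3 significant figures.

A = (K − N₀)/N₀ = (126000 − 8850)/8850 = 13.237.
N(t) = K/(1 + A·e^(−rt)) = 126000/(1 + 13.237×e^(−0.137×19)).
e^(−2.603) = 0.074051; denominator = 1 + 13.237×0.074051 = 1.9802.
N = 126000/1.9802 = 63628.8.

63600 cells per mL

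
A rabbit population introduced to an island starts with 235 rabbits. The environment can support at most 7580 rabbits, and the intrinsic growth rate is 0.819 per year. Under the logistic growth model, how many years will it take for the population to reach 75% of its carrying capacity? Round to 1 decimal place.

5.5 years

A = (K − N₀)/N₀ = (7580 − 235)/235 = 31.255.
Solve 7580/(1 + 31.255·e^(−0.819t)) = 5685: 1 + 31.255·e^(−0.819t) = 1.3333, so e^(−0.819t) = 0.0106649.
−0.819·t = ln(0.0106649) = -4.5408, so t = 4.5408/0.819 = 5.5443.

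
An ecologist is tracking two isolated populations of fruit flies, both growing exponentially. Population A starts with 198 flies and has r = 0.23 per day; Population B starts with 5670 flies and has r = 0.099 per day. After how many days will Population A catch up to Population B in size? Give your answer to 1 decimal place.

Set 198·e^(0.23t) = 5670·e^(0.099t).
e^((0.23 − 0.099)t) = 5670/198 → e^(0.131·t) = 28.636.
0.131·t = ln(28.636) = 3.3547, so t = 3.3547/0.131 = 25.608.

25.6 days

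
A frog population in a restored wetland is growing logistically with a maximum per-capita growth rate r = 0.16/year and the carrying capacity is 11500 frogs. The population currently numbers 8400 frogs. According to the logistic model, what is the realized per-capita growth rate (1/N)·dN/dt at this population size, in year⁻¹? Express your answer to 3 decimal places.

(1/N)·dN/dt = r(1 − N/K) = 0.16 × (1 − 8400/11500).
= 0.16 × 0.26957 = 0.04313.

0.043 per year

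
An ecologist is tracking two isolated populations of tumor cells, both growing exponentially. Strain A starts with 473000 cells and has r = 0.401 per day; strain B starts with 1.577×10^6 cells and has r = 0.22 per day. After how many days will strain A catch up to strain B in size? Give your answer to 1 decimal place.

6.7 days

Set 473000·e^(0.401t) = 1.577×10^6·e^(0.22t).
e^((0.401 − 0.22)t) = 1.577×10^6/473000 → e^(0.181·t) = 3.334.
0.181·t = ln(3.334) = 1.2042, so t = 1.2042/0.181 = 6.653.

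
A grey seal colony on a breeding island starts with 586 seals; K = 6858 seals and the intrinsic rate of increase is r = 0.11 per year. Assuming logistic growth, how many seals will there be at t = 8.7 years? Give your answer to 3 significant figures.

A = (K − N₀)/N₀ = (6858 − 586)/586 = 10.703.
N(t) = K/(1 + A·e^(−rt)) = 6858/(1 + 10.703×e^(−0.11×8.7)).
e^(−0.957) = 0.38404; denominator = 1 + 10.703×0.38404 = 5.1104.
N = 6858/5.1104 = 1341.96.

1340 seals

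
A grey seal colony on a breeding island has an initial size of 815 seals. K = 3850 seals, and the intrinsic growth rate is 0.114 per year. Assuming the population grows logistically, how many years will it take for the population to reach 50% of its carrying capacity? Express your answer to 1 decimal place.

A = (K − N₀)/N₀ = (3850 − 815)/815 = 3.7239.
Solve 3850/(1 + 3.7239·e^(−0.114t)) = 1925: 1 + 3.7239·e^(−0.114t) = 2, so e^(−0.114t) = 0.268534.
−0.114·t = ln(0.268534) = -1.3148, so t = 1.3148/0.114 = 11.533.

11.5 years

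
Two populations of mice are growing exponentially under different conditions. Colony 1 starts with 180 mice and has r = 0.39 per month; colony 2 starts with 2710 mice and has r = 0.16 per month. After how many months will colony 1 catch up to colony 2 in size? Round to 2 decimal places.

11.79 months

Set 180·e^(0.39t) = 2710·e^(0.16t).
e^((0.39 − 0.16)t) = 2710/180 → e^(0.23·t) = 15.056.
0.23·t = ln(15.056) = 2.7117, so t = 2.7117/0.23 = 11.79.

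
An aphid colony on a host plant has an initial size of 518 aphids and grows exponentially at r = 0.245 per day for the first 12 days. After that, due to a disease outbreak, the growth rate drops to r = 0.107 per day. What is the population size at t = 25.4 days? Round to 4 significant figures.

41100 aphids

Phase 1: N(12) = 518·e^(0.245×12) = 518·e^2.94 = 9798.41.
Phase 2 runs for 25.4 − 12 = 13.4 days at r = 0.107.
N(25.4) = 9798.41·e^(0.107×13.4) = 9798.41·e^1.434 = 41100.5.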